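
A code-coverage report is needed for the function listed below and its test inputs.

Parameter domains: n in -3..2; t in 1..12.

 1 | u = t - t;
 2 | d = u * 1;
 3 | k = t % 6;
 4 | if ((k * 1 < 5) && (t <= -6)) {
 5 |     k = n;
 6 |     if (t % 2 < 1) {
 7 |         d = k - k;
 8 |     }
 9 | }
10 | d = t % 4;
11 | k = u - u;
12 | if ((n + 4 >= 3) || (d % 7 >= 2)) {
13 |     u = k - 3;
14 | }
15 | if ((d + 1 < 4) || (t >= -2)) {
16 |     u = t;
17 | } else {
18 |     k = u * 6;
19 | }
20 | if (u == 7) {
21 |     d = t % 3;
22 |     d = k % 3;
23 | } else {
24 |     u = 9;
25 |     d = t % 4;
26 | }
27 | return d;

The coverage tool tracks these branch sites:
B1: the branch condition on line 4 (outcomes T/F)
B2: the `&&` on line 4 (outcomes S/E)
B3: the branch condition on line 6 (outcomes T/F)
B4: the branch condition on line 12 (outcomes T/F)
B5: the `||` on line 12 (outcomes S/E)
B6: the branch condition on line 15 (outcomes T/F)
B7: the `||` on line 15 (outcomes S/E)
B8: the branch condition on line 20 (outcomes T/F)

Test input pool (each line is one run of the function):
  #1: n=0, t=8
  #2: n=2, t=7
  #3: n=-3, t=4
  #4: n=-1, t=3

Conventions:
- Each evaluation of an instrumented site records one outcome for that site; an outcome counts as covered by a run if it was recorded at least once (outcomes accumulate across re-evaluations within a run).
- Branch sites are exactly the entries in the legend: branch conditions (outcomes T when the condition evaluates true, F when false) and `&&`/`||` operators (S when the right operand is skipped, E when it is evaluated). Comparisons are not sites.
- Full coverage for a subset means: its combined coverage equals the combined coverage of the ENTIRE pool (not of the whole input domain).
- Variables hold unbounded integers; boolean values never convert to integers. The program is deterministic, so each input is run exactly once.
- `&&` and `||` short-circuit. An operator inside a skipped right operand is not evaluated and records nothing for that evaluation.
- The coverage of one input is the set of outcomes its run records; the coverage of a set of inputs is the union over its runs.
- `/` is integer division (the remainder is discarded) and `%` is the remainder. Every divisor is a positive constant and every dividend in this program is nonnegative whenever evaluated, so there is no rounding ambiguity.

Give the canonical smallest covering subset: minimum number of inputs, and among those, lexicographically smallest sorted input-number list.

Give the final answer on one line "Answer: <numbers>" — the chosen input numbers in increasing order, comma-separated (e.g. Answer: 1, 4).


#1 (n=0, t=8) -> B2->E, B1->F, B5->S, B4->T, B7->S, B6->T, B8->F; covered: B1=F, B2=E, B4=T, B5=S, B6=T, B7=S, B8=F
#2 (n=2, t=7) -> B2->E, B1->F, B5->S, B4->T, B7->E, B6->T, B8->T; covered: B1=F, B2=E, B4=T, B5=S, B6=T, B7=E, B8=T
#3 (n=-3, t=4) -> B2->E, B1->F, B5->E, B4->F, B7->S, B6->T, B8->F; covered: B1=F, B2=E, B4=F, B5=E, B6=T, B7=S, B8=F
#4 (n=-1, t=3) -> B2->E, B1->F, B5->S, B4->T, B7->E, B6->T, B8->F; covered: B1=F, B2=E, B4=T, B5=S, B6=T, B7=E, B8=F
pool-wide coverage (11 outcomes): B1=F, B2=E, B4=T, B4=F, B5=S, B5=E, B6=T, B7=S, B7=E, B8=T, B8=F
no size-1 subset reaches all 11 outcomes (best union: 7/11)
at size 2, {2, 3} reaches all 11 outcomes; every lexicographically earlier size-2 subset fails
Answer: 2, 3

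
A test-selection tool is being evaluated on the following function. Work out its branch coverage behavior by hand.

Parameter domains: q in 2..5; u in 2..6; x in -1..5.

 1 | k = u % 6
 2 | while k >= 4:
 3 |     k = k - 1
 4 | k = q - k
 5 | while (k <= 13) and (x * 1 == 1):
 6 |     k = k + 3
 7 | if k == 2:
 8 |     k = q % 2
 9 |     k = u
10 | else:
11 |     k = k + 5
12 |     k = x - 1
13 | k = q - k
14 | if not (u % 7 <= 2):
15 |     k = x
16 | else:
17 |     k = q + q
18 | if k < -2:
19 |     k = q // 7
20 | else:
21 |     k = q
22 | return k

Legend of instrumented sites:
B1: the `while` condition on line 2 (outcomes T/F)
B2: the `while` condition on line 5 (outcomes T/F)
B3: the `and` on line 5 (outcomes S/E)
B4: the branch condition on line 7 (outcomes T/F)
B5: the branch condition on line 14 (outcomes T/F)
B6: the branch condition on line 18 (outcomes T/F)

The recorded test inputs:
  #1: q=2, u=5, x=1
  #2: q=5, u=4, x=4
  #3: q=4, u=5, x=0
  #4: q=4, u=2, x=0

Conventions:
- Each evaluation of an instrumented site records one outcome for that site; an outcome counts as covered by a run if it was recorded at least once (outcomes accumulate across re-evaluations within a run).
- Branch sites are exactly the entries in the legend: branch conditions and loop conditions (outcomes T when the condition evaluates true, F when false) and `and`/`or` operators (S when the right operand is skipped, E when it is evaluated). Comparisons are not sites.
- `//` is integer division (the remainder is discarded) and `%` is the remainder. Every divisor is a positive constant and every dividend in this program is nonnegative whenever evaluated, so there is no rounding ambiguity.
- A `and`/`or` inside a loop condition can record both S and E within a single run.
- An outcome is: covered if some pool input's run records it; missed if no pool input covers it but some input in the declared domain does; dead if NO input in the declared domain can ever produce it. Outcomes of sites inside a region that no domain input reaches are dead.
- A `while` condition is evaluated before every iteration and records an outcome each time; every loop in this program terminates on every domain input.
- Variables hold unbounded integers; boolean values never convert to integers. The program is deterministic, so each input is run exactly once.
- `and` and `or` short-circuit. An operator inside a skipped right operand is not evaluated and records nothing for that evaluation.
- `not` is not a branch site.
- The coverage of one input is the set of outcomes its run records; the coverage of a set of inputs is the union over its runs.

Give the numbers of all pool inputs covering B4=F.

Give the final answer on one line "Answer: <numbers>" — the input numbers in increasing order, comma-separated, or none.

input #1 (q=2, u=5, x=1): covers B4=F
input #2 (q=5, u=4, x=4): misses B4=F
input #3 (q=4, u=5, x=0): covers B4=F
input #4 (q=4, u=2, x=0): misses B4=F

Answer: 1, 3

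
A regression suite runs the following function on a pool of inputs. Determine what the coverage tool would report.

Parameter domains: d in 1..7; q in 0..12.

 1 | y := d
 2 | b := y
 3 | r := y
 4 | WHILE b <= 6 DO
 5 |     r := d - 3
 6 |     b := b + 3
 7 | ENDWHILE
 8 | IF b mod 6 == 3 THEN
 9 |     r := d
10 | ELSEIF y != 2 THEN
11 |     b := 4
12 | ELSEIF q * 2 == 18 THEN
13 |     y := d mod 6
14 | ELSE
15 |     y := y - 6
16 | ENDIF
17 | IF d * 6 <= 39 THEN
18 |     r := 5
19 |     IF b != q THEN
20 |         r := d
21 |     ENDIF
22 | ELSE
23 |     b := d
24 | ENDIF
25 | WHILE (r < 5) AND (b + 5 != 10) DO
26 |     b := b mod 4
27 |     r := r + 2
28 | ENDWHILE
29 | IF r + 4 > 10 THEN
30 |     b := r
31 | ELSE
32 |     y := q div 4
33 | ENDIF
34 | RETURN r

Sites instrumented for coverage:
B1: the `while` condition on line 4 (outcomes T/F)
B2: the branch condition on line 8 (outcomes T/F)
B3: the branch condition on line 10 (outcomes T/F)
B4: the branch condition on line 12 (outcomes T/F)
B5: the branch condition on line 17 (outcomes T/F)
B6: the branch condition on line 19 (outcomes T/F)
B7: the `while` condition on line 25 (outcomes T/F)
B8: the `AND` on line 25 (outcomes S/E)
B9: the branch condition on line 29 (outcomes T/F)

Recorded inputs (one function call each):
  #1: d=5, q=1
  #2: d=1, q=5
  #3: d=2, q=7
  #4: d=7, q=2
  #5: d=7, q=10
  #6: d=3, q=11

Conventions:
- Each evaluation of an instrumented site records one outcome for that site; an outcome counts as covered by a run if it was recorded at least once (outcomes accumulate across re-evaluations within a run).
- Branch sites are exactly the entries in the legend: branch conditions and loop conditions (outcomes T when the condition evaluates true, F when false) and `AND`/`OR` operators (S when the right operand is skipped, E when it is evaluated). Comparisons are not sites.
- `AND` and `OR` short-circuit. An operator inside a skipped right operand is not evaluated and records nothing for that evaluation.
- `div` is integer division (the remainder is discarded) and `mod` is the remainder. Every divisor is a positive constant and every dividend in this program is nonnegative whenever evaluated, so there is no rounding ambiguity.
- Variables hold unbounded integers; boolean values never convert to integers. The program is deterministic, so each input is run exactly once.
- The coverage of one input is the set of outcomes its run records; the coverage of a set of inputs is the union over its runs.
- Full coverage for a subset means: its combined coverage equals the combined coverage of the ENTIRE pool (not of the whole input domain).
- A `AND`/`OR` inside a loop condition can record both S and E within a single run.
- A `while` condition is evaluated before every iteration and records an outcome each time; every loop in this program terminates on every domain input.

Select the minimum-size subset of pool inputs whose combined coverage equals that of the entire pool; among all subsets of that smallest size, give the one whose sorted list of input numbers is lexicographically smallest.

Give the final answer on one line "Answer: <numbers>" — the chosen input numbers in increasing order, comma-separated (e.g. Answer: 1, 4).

run #1 (d=5, q=1) runs B1->T, B1->F, B2->F, B3->T, B5->T, B6->T, B8->S, B7->F, B9->F; records B1=T, B1=F, B2=F, B3=T, B5=T, B6=T, B7=F, B8=S, B9=F
run #2 (d=1, q=5) runs B1->T, B1->T, B1->F, B2->F, B3->T, B5->T, B6->T, B8->E, B7->T, B8->E, B7->T, B8->S, B7->F, B9->F; records B1=T, B1=F, B2=F, B3=T, B5=T, B6=T, B7=T, B7=F, B8=S, B8=E, B9=F
run #3 (d=2, q=7) runs B1->T, B1->T, B1->F, B2->F, B3->F, B4->F, B5->T, B6->T, B8->E, B7->T, B8->E, B7->T, B8->S, B7->F, ...; records B1=T, B1=F, B2=F, B3=F, B4=F, B5=T, B6=T, B7=T, B7=F, B8=S, B8=E, B9=F
run #4 (d=7, q=2) runs B1->F, B2->F, B3->T, B5->F, B8->S, B7->F, B9->T; records B1=F, B2=F, B3=T, B5=F, B7=F, B8=S, B9=T
run #5 (d=7, q=10) runs B1->F, B2->F, B3->T, B5->F, B8->S, B7->F, B9->T; records B1=F, B2=F, B3=T, B5=F, B7=F, B8=S, B9=T
run #6 (d=3, q=11) runs B1->T, B1->T, B1->F, B2->T, B5->T, B6->T, B8->E, B7->T, B8->S, B7->F, B9->F; records B1=T, B1=F, B2=T, B5=T, B6=T, B7=T, B7=F, B8=S, B8=E, B9=F
pool-wide coverage (16 outcomes): B1=T, B1=F, B2=T, B2=F, B3=T, B3=F, B4=F, B5=T, B5=F, B6=T, B7=T, B7=F, B8=S, B8=E, B9=T, B9=F
no size-1 subset reaches all 16 outcomes (best union: 12/16)
no size-2 subset reaches all 16 outcomes (best union: 15/16)
at size 3, {3, 4, 6} reaches all 16 outcomes; every lexicographically earlier size-3 subset fails

Answer: 3, 4, 6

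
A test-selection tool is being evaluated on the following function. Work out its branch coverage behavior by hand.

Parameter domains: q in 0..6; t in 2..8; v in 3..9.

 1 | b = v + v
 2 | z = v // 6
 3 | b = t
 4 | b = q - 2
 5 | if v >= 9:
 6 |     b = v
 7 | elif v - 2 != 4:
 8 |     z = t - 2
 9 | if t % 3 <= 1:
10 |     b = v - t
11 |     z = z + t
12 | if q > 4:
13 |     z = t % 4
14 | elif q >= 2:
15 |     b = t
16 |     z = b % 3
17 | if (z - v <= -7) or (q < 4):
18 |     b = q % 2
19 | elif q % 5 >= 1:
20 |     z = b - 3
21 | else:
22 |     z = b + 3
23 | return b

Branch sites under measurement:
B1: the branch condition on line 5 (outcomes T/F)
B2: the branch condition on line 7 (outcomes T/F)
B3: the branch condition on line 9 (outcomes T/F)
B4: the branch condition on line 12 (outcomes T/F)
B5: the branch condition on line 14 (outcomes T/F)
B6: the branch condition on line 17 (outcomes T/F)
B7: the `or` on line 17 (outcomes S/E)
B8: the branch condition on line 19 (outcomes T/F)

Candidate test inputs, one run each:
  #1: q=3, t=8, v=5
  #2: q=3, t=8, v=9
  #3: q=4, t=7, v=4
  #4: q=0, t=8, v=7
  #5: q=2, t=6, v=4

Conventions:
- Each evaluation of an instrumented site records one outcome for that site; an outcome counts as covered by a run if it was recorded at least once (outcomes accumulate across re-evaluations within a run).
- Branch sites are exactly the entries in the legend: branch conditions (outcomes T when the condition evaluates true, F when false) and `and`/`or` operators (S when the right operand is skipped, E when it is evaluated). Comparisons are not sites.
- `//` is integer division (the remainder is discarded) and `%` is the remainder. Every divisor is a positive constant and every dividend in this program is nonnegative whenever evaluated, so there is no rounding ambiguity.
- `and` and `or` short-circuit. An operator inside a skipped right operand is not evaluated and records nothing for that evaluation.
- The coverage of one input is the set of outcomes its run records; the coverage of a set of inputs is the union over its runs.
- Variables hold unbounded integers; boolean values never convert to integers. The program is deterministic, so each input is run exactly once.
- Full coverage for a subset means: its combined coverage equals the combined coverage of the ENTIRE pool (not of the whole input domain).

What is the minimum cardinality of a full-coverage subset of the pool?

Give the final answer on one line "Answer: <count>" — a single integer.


test 1 (q=3, t=8, v=5) fires B1->F, B2->T, B3->F, B4->F, B5->T, B7->E, B6->T; hits B1=F, B2=T, B3=F, B4=F, B5=T, B6=T, B7=E
test 2 (q=3, t=8, v=9) fires B1->T, B3->F, B4->F, B5->T, B7->S, B6->T; hits B1=T, B3=F, B4=F, B5=T, B6=T, B7=S
test 3 (q=4, t=7, v=4) fires B1->F, B2->T, B3->T, B4->F, B5->T, B7->E, B6->F, B8->T; hits B1=F, B2=T, B3=T, B4=F, B5=T, B6=F, B7=E, B8=T
test 4 (q=0, t=8, v=7) fires B1->F, B2->T, B3->F, B4->F, B5->F, B7->E, B6->T; hits B1=F, B2=T, B3=F, B4=F, B5=F, B6=T, B7=E
test 5 (q=2, t=6, v=4) fires B1->F, B2->T, B3->T, B4->F, B5->T, B7->E, B6->T; hits B1=F, B2=T, B3=T, B4=F, B5=T, B6=T, B7=E
union over all inputs: B1=T, B1=F, B2=T, B3=T, B3=F, B4=F, B5=T, B5=F, B6=T, B6=F, B7=S, B7=E, B8=T (13 outcomes)
size 1 is not enough: best union over all size-1 subsets is 8/13
size 2 is not enough: best union over all size-2 subsets is 12/13
inputs {2, 3, 4} (size 3) cover everything; no size-3 subset with a lexicographically smaller index list covers all 13
Answer: 3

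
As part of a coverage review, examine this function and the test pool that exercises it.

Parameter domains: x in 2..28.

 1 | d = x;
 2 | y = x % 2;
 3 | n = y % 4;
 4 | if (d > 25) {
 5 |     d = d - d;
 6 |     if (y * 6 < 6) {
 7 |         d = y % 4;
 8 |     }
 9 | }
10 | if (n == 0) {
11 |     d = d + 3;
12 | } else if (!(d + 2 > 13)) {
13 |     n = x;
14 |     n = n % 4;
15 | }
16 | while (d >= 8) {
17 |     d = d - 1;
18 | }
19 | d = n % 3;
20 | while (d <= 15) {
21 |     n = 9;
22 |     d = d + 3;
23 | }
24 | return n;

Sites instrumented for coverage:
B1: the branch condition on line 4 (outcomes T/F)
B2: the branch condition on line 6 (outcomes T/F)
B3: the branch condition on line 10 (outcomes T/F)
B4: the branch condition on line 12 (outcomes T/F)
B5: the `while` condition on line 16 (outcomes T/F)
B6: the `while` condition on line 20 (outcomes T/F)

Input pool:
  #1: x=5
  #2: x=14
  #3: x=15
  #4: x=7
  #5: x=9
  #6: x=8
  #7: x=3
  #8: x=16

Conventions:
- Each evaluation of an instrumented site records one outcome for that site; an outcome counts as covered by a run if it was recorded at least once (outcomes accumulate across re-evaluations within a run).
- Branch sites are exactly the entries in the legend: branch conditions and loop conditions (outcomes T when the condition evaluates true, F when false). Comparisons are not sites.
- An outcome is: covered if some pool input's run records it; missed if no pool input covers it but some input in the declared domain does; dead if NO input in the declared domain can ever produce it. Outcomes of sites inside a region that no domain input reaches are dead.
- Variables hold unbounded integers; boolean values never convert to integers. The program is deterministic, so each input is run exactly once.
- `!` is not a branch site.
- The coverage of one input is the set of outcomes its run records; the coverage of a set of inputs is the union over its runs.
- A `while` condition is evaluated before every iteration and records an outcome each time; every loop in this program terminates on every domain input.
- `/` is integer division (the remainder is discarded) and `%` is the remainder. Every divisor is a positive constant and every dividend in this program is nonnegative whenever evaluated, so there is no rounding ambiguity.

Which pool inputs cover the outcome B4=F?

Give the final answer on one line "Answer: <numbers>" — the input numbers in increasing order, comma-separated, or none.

input #1 (x=5): does not produce B4=F
input #2 (x=14): does not produce B4=F
input #3 (x=15): produces B4=F
input #4 (x=7): does not produce B4=F
input #5 (x=9): does not produce B4=F
input #6 (x=8): does not produce B4=F
input #7 (x=3): does not produce B4=F
input #8 (x=16): does not produce B4=F

Answer: 3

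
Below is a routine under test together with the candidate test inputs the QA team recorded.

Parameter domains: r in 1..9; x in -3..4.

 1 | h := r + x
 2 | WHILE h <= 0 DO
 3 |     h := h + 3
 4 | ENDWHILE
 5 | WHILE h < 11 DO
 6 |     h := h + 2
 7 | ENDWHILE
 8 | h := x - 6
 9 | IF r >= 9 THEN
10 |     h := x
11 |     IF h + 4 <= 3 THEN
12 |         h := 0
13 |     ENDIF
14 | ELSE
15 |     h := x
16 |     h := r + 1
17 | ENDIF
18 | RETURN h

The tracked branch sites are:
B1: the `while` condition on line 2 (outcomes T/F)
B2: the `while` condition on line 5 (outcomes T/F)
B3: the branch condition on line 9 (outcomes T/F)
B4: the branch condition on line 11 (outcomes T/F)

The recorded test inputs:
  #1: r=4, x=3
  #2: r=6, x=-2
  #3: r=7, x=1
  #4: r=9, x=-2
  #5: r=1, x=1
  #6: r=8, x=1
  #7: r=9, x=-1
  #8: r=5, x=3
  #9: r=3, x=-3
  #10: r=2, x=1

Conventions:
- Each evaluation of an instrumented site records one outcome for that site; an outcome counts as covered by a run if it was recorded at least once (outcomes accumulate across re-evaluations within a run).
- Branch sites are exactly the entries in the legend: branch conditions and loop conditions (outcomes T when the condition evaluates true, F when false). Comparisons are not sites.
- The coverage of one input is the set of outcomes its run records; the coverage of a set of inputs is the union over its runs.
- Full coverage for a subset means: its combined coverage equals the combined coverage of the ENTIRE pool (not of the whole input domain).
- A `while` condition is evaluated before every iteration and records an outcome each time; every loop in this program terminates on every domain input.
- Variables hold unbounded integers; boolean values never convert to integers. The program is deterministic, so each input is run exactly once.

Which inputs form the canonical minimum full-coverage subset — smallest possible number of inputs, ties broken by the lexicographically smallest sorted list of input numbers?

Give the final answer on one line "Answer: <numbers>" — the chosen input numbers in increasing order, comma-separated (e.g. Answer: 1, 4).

test 1 (r=4, x=3) fires B1->F, B2->T, B2->T, B2->F, B3->F; hits B1=F, B2=T, B2=F, B3=F
test 2 (r=6, x=-2) fires B1->F, B2->T, B2->T, B2->T, B2->T, B2->F, B3->F; hits B1=F, B2=T, B2=F, B3=F
test 3 (r=7, x=1) fires B1->F, B2->T, B2->T, B2->F, B3->F; hits B1=F, B2=T, B2=F, B3=F
test 4 (r=9, x=-2) fires B1->F, B2->T, B2->T, B2->F, B3->T, B4->T; hits B1=F, B2=T, B2=F, B3=T, B4=T
test 5 (r=1, x=1) fires B1->F, B2->T, B2->T, B2->T, B2->T, B2->T, B2->F, B3->F; hits B1=F, B2=T, B2=F, B3=F
test 6 (r=8, x=1) fires B1->F, B2->T, B2->F, B3->F; hits B1=F, B2=T, B2=F, B3=F
test 7 (r=9, x=-1) fires B1->F, B2->T, B2->T, B2->F, B3->T, B4->T; hits B1=F, B2=T, B2=F, B3=T, B4=T
test 8 (r=5, x=3) fires B1->F, B2->T, B2->T, B2->F, B3->F; hits B1=F, B2=T, B2=F, B3=F
test 9 (r=3, x=-3) fires B1->T, B1->F, B2->T, B2->T, B2->T, B2->T, B2->F, B3->F; hits B1=T, B1=F, B2=T, B2=F, B3=F
test 10 (r=2, x=1) fires B1->F, B2->T, B2->T, B2->T, B2->T, B2->F, B3->F; hits B1=F, B2=T, B2=F, B3=F
the full pool covers 7 outcomes: B1=T, B1=F, B2=T, B2=F, B3=T, B3=F, B4=T
checked all size-1 subsets: none covers 7 outcomes (max 5/7)
at size 2, {4, 9} reaches all 7 outcomes; every lexicographically earlier size-2 subset fails

Answer: 4, 9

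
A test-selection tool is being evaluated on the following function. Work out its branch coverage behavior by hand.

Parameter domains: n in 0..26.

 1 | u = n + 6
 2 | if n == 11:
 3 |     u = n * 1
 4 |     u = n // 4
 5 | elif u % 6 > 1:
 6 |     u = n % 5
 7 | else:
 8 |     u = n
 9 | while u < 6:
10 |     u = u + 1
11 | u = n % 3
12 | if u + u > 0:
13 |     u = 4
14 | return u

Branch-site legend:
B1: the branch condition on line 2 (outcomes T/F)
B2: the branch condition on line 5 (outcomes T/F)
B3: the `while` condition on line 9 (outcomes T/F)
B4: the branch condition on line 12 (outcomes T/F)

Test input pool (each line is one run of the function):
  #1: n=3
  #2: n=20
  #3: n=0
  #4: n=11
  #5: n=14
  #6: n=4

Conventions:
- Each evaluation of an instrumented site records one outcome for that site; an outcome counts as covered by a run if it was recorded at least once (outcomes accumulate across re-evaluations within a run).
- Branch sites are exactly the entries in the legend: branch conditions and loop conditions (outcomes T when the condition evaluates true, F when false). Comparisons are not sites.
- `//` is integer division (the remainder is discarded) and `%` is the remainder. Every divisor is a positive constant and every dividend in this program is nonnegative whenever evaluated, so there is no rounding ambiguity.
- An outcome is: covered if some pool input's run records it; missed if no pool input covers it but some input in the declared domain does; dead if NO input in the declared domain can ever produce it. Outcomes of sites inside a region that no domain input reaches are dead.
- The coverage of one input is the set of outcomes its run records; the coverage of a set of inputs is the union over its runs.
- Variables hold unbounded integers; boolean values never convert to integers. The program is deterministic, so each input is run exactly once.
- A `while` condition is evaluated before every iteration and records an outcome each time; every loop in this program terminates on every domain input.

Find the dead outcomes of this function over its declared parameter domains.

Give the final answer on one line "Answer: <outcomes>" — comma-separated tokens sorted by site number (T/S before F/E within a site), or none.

sweeping the full domain (27 inputs) for each outcome:
  reachable outcomes have witnesses, e.g. B1=T (e.g. n=11), B1=F (e.g. n=0), B2=T (e.g. n=2), B2=F (e.g. n=0)

Answer: none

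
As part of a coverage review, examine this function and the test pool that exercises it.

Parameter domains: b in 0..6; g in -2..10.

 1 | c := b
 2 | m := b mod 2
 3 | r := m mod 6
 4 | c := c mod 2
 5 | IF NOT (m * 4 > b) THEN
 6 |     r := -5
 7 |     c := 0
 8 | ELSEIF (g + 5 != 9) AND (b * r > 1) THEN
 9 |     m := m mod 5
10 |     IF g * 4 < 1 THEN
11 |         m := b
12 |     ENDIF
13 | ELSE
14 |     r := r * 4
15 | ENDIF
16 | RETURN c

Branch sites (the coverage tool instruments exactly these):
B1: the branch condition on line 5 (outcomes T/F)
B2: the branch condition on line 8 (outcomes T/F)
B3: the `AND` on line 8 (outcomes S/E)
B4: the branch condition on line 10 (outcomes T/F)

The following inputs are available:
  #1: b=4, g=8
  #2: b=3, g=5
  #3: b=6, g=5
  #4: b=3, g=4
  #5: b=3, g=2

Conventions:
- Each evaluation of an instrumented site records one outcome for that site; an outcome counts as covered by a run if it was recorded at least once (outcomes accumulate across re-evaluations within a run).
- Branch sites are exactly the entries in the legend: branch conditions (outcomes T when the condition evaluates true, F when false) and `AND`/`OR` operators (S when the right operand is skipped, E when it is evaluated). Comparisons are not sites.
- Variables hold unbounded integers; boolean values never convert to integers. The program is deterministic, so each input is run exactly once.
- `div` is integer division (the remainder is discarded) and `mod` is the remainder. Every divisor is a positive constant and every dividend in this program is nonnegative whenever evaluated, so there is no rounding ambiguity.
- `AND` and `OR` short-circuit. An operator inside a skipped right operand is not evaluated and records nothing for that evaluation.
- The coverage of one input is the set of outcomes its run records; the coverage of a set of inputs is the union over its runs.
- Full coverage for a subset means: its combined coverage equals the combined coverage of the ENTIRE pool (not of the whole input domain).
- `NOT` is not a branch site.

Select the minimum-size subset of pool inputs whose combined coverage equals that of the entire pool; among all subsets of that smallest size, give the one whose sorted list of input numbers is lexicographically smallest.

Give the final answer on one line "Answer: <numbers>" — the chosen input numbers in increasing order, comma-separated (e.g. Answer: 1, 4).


input #1 (b=4, g=8): events B1->T; covers B1=T
input #2 (b=3, g=5): events B1->F, B3->E, B2->T, B4->F; covers B1=F, B2=T, B3=E, B4=F
input #3 (b=6, g=5): events B1->T; covers B1=T
input #4 (b=3, g=4): events B1->F, B3->S, B2->F; covers B1=F, B2=F, B3=S
input #5 (b=3, g=2): events B1->F, B3->E, B2->T, B4->F; covers B1=F, B2=T, B3=E, B4=F
the full pool covers 7 outcomes: B1=T, B1=F, B2=T, B2=F, B3=S, B3=E, B4=F
checked all size-1 subsets: none covers 7 outcomes (max 4/7)
checked all size-2 subsets: none covers 7 outcomes (max 6/7)
the canonical winner is {1, 2, 4}: size 3, full 7-outcome coverage, earliest index list among size-3 covers
Answer: 1, 2, 4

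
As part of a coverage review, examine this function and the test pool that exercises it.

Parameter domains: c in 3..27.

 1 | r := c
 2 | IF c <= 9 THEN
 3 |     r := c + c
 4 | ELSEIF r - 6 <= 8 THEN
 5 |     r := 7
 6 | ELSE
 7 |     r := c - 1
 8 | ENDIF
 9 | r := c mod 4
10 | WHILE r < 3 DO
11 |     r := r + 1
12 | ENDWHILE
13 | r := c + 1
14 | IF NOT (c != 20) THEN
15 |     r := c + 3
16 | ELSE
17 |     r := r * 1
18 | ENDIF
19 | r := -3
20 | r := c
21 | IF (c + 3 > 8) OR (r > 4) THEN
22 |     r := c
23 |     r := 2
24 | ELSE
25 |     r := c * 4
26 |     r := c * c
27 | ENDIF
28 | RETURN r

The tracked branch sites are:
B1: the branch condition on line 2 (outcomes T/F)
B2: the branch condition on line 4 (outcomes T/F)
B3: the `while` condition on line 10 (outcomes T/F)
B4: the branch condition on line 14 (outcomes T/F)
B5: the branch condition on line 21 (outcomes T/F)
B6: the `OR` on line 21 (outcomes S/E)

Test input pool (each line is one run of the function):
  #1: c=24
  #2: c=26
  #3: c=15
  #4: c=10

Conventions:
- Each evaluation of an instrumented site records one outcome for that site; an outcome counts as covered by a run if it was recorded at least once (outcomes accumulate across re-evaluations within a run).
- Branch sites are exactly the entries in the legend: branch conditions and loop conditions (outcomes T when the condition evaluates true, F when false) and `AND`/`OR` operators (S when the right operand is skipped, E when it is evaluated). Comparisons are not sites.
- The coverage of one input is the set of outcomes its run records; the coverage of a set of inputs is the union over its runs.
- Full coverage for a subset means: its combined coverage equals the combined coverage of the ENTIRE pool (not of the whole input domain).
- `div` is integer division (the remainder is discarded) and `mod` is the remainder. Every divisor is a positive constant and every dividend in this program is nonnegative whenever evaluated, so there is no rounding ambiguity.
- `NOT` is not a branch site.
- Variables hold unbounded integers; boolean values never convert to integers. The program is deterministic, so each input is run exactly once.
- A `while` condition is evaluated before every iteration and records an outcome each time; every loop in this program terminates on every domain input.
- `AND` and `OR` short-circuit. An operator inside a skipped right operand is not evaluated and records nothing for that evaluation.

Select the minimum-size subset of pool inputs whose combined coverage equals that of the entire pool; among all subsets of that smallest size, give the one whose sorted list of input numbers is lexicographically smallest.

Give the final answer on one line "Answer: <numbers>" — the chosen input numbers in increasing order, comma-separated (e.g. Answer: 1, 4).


input #1, c=24: events B1->F, B2->F, B3->T, B3->T, B3->T, B3->F, B4->F, B6->S, B5->T; outcomes B1=F, B2=F, B3=T, B3=F, B4=F, B5=T, B6=S
input #2, c=26: events B1->F, B2->F, B3->T, B3->F, B4->F, B6->S, B5->T; outcomes B1=F, B2=F, B3=T, B3=F, B4=F, B5=T, B6=S
input #3, c=15: events B1->F, B2->F, B3->F, B4->F, B6->S, B5->T; outcomes B1=F, B2=F, B3=F, B4=F, B5=T, B6=S
input #4, c=10: events B1->F, B2->T, B3->T, B3->F, B4->F, B6->S, B5->T; outcomes B1=F, B2=T, B3=T, B3=F, B4=F, B5=T, B6=S
the full pool covers 8 outcomes: B1=F, B2=T, B2=F, B3=T, B3=F, B4=F, B5=T, B6=S
no size-1 subset reaches all 8 outcomes (best union: 7/8)
inputs {1, 4} (size 2) cover everything; no size-2 subset with a lexicographically smaller index list covers all 8
Answer: 1, 4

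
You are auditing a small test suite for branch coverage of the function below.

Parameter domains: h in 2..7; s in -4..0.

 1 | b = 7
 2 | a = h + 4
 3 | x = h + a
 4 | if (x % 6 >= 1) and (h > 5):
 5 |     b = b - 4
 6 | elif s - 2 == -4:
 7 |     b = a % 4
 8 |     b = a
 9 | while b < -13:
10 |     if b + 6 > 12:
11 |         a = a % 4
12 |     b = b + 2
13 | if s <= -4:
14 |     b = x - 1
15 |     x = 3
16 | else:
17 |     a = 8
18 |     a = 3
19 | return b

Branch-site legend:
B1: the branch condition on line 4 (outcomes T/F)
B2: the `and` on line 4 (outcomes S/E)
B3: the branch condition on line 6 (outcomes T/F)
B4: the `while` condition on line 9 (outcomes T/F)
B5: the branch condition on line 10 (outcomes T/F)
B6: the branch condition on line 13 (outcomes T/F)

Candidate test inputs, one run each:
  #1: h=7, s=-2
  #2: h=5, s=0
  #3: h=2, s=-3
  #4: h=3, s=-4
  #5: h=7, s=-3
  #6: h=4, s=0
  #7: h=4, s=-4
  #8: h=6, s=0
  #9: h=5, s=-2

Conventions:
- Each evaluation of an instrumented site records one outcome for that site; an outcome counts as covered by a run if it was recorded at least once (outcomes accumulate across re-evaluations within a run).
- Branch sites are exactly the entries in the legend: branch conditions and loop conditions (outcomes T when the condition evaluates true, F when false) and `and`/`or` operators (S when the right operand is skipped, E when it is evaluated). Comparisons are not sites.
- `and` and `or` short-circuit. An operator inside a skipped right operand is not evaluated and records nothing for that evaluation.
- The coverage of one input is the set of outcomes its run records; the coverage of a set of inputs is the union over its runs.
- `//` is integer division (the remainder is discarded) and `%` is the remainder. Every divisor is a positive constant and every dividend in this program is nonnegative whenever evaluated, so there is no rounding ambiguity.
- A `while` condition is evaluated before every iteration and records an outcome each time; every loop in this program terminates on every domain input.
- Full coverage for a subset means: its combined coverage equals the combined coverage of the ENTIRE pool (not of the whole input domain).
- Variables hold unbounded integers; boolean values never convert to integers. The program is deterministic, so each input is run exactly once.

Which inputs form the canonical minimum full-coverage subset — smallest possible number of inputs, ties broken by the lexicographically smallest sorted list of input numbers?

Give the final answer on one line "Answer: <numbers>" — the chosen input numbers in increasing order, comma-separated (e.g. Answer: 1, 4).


input #1, h=7, s=-2: events B2->S, B1->F, B3->T, B4->F, B6->F; outcomes B1=F, B2=S, B3=T, B4=F, B6=F
input #2, h=5, s=0: events B2->E, B1->F, B3->F, B4->F, B6->F; outcomes B1=F, B2=E, B3=F, B4=F, B6=F
input #3, h=2, s=-3: events B2->E, B1->F, B3->F, B4->F, B6->F; outcomes B1=F, B2=E, B3=F, B4=F, B6=F
input #4, h=3, s=-4: events B2->E, B1->F, B3->F, B4->F, B6->T; outcomes B1=F, B2=E, B3=F, B4=F, B6=T
input #5, h=7, s=-3: events B2->S, B1->F, B3->F, B4->F, B6->F; outcomes B1=F, B2=S, B3=F, B4=F, B6=F
input #6, h=4, s=0: events B2->S, B1->F, B3->F, B4->F, B6->F; outcomes B1=F, B2=S, B3=F, B4=F, B6=F
input #7, h=4, s=-4: events B2->S, B1->F, B3->F, B4->F, B6->T; outcomes B1=F, B2=S, B3=F, B4=F, B6=T
input #8, h=6, s=0: events B2->E, B1->T, B4->F, B6->F; outcomes B1=T, B2=E, B4=F, B6=F
input #9, h=5, s=-2: events B2->E, B1->F, B3->T, B4->F, B6->F; outcomes B1=F, B2=E, B3=T, B4=F, B6=F
the full pool covers 9 outcomes: B1=T, B1=F, B2=S, B2=E, B3=T, B3=F, B4=F, B6=T, B6=F
every size-1 subset falls short of the 9 outcomes (best: 5/9)
every size-2 subset falls short of the 9 outcomes (best: 8/9)
inputs {1, 4, 8} (size 3) cover everything; no size-3 subset with a lexicographically smaller index list covers all 9
Answer: 1, 4, 8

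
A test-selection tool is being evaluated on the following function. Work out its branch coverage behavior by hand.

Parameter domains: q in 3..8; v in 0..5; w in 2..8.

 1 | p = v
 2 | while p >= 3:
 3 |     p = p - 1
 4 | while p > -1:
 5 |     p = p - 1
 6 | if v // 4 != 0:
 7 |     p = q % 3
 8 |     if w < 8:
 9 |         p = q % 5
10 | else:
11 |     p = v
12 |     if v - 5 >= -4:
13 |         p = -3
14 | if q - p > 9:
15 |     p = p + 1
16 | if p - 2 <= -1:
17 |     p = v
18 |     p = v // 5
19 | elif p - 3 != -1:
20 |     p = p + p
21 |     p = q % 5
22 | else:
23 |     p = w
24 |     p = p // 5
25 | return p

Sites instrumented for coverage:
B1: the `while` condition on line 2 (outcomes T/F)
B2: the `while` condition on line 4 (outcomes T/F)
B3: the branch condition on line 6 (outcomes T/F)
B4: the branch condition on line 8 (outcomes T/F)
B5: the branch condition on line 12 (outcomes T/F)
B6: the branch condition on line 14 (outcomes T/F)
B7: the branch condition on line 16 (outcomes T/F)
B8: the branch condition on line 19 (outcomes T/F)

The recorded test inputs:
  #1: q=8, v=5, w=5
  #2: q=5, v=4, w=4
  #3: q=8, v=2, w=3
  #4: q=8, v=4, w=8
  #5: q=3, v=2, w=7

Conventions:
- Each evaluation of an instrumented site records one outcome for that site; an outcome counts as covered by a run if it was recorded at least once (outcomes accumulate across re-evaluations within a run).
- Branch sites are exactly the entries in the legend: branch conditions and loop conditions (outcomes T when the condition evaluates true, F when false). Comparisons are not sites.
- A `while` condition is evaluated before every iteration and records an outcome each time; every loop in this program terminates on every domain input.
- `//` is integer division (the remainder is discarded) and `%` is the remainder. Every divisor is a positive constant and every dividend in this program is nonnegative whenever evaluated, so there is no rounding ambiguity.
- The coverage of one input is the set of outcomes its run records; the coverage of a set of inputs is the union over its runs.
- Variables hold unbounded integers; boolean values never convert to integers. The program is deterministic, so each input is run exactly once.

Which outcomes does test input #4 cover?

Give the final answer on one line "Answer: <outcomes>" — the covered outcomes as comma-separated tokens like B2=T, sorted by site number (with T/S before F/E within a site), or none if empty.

Simulating input #4 (q=8, v=4, w=8) step by step:
  B1->T, B1->T, B1->F, B2->T, B2->T, B2->T, B2->F, B3->T, B4->F, B6->F
  B7->F, B8->F
deduplicating events, the covered set is: B1=T, B1=F, B2=T, B2=F, B3=T, B4=F, B6=F, B7=F, B8=F

Answer: B1=T, B1=F, B2=T, B2=F, B3=T, B4=F, B6=F, B7=F, B8=F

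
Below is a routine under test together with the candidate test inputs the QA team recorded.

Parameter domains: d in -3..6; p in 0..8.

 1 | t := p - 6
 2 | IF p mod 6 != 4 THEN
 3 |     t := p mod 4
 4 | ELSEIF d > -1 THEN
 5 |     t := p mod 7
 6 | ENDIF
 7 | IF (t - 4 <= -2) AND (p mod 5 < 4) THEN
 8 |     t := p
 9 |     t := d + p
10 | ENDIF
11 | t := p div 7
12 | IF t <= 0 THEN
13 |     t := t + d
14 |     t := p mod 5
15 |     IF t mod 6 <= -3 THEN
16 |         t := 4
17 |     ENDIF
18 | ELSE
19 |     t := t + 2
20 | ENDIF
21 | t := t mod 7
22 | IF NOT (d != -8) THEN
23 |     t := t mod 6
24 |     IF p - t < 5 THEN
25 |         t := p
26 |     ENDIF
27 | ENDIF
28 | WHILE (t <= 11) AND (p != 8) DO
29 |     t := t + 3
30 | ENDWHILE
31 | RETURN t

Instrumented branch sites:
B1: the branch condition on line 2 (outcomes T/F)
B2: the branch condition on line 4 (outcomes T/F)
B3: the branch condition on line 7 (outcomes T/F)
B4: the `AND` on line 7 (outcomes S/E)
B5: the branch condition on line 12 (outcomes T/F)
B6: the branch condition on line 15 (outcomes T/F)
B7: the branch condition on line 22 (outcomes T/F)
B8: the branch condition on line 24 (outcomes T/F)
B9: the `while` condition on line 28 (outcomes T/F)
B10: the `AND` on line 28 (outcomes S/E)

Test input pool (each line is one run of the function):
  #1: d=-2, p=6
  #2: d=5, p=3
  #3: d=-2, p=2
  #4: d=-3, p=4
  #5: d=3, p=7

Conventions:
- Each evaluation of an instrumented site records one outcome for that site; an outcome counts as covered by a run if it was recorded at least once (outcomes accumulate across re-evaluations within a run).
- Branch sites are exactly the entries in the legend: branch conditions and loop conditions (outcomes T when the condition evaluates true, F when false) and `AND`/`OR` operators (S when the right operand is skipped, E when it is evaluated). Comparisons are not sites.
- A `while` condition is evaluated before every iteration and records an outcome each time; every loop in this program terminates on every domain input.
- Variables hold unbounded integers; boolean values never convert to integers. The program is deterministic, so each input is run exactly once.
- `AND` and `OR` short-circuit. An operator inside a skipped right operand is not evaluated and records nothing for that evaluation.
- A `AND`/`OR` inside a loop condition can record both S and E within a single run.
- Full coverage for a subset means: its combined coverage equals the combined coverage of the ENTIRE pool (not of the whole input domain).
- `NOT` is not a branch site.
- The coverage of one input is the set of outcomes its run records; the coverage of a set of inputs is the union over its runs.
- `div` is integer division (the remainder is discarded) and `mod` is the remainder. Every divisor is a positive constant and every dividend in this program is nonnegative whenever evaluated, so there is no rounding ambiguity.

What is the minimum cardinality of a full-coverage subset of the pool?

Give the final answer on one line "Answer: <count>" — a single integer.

test 1 (d=-2, p=6) fires B1->T, B4->E, B3->T, B5->T, B6->F, B7->F, B10->E, B9->T, B10->E, B9->T, B10->E, B9->T, B10->E, B9->T, ...; hits B1=T, B3=T, B4=E, B5=T, B6=F, B7=F, B9=T, B9=F, B10=S, B10=E
test 2 (d=5, p=3) fires B1->T, B4->S, B3->F, B5->T, B6->F, B7->F, B10->E, B9->T, B10->E, B9->T, B10->E, B9->T, B10->S, B9->F; hits B1=T, B3=F, B4=S, B5=T, B6=F, B7=F, B9=T, B9=F, B10=S, B10=E
test 3 (d=-2, p=2) fires B1->T, B4->E, B3->T, B5->T, B6->F, B7->F, B10->E, B9->T, B10->E, B9->T, B10->E, B9->T, B10->E, B9->T, ...; hits B1=T, B3=T, B4=E, B5=T, B6=F, B7=F, B9=T, B9=F, B10=S, B10=E
test 4 (d=-3, p=4) fires B1->F, B2->F, B4->E, B3->F, B5->T, B6->F, B7->F, B10->E, B9->T, B10->E, B9->T, B10->E, B9->T, B10->S, ...; hits B1=F, B2=F, B3=F, B4=E, B5=T, B6=F, B7=F, B9=T, B9=F, B10=S, B10=E
test 5 (d=3, p=7) fires B1->T, B4->S, B3->F, B5->F, B7->F, B10->E, B9->T, B10->E, B9->T, B10->E, B9->T, B10->S, B9->F; hits B1=T, B3=F, B4=S, B5=F, B7=F, B9=T, B9=F, B10=S, B10=E
pool-wide coverage (15 outcomes): B1=T, B1=F, B2=F, B3=T, B3=F, B4=S, B4=E, B5=T, B5=F, B6=F, B7=F, B9=T, B9=F, B10=S, B10=E
no size-1 subset reaches all 15 outcomes (best union: 11/15)
no size-2 subset reaches all 15 outcomes (best union: 14/15)
the canonical winner is {1, 4, 5}: size 3, full 15-outcome coverage, earliest index list among size-3 covers

Answer: 3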